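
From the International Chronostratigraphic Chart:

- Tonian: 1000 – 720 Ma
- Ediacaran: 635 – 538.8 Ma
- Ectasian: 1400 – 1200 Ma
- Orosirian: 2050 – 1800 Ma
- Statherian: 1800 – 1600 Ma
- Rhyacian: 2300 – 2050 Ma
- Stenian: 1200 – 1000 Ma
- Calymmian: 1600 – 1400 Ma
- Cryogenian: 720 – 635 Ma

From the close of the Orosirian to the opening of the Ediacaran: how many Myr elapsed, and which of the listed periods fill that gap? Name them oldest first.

The Orosirian closes at 1800 Ma and the Ediacaran opens at 635 Ma, so the interval is 1800 − 635 = 1165 Myr.
A period fits inside if it starts at or after 1800 Ma and ends at or before 635 Ma; oldest first that gives Statherian, Calymmian, Ectasian, Stenian, Tonian, Cryogenian.

1165 million years; Statherian, Calymmian, Ectasian, Stenian, Tonian, Cryogenian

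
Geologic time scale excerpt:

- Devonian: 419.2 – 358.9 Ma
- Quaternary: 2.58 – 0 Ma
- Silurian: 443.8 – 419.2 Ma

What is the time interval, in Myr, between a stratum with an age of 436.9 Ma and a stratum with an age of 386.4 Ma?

436.9 − 386.4 = 50.5 million years.

50.5 million years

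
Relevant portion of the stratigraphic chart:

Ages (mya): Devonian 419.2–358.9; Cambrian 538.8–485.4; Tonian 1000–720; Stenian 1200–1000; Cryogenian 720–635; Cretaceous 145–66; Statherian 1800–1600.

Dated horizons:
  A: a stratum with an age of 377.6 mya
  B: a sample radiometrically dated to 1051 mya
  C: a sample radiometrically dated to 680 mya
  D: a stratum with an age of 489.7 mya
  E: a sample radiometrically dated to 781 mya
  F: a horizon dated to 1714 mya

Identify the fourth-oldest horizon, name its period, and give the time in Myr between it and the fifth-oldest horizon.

Larger Ma means older, so oldest first: F 1714 > B 1051 > E 781 > C 680 > D 489.7 > A 377.6.
Counting 4 along gives C (680 Ma); the excerpt puts that inside the Cryogenian, 720–635 Ma.
Next in line is D (489.7 Ma), and 680 − 489.7 = 190.3 Myr.

C, in the Cryogenian; 190.3 million years to D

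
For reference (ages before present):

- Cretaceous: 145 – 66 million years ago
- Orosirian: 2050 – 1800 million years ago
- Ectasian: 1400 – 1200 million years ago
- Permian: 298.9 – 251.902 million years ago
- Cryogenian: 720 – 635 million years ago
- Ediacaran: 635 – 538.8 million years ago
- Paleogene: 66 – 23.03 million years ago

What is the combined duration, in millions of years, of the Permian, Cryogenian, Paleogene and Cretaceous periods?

253.968 million years

Each duration: Permian = 46.998; Cryogenian = 85; Paleogene = 42.97; Cretaceous = 79.
Sum: 46.998 + 85 + 42.97 + 79 = 253.968 Myr.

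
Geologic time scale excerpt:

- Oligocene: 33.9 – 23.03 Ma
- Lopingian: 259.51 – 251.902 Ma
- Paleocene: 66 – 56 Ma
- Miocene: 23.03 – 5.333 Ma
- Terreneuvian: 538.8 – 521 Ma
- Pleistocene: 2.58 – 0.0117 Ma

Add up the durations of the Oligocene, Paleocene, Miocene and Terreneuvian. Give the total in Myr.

Duration is start − end for each: (33.9 − 23.03) + (66 − 56) + (23.03 − 5.333) + (538.8 − 521).
That is 10.87 + 10 + 17.697 + 17.8, which totals 56.367 million years.

56.367 million years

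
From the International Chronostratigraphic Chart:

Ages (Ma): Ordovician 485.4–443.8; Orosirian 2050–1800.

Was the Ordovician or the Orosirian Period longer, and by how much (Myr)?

Ordovician: 485.4 − 443.8 = 41.6 Myr.
Orosirian: 2050 − 1800 = 250 Myr.
Difference: 250 − 41.6 = 208.4 Myr, so the Orosirian was longer.

Orosirian, by 208.4 million years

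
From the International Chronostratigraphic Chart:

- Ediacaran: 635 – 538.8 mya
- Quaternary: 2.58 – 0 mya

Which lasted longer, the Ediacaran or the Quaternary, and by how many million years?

Ediacaran, by 93.62 million years

Ediacaran: 635 − 538.8 = 96.2 Myr.
Quaternary: 2.58 − 0 = 2.58 Myr.
Difference: 96.2 − 2.58 = 93.62 Myr, so the Ediacaran was longer.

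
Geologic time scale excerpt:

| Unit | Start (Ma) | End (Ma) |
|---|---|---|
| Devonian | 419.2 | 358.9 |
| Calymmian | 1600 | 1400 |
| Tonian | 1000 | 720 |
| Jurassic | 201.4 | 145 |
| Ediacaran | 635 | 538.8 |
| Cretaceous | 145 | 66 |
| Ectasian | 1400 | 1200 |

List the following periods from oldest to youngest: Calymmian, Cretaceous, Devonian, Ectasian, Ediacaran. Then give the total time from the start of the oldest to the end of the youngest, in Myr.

Calymmian → Ectasian → Ediacaran → Devonian → Cretaceous; total span 1534 Myr

Start ages (Ma): Calymmian 1600, Ectasian 1400, Ediacaran 635, Devonian 419.2, Cretaceous 145.
Ordered oldest to youngest: Calymmian, Ectasian, Ediacaran, Devonian, Cretaceous.
Span = 1600 − 66 = 1534 Myr.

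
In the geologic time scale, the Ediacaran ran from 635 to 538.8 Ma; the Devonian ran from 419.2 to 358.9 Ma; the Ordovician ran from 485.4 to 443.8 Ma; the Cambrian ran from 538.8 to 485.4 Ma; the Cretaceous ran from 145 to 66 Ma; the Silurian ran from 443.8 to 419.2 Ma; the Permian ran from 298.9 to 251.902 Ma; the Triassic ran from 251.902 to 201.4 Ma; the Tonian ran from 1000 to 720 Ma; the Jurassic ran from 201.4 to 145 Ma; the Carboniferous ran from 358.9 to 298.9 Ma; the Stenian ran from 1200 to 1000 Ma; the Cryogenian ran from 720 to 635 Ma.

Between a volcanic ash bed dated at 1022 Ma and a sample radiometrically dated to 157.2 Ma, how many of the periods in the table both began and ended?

1022 Ma sits inside the Stenian (1200–1000) and 157.2 Ma inside the Jurassic (201.4–145); neither of those is wholly between the two dates.
The listed periods lying completely between them are Tonian, Cryogenian, Ediacaran, Cambrian, Ordovician, Silurian, Devonian, Carboniferous, Permian, Triassic — 10 in all.

10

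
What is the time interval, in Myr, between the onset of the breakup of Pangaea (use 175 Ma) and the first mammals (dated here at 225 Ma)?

225 − 175 = 50 million years.

50 million years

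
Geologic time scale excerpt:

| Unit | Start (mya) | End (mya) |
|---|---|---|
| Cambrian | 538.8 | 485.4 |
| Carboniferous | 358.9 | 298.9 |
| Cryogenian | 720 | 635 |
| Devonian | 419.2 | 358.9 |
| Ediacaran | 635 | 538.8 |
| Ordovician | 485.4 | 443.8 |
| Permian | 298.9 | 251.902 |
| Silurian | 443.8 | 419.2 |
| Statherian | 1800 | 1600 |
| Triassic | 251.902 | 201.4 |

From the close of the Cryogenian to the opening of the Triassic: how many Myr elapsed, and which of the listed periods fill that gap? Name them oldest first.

383.098 million years; Ediacaran, Cambrian, Ordovician, Silurian, Devonian, Carboniferous, Permian

End of Cryogenian = 635 Ma; start of Triassic = 251.902 Ma.
Gap = 635 − 251.902 = 383.098 Myr.
Periods wholly inside 635–251.902 Ma: Ediacaran (635–538.8), Cambrian (538.8–485.4), Ordovician (485.4–443.8), Silurian (443.8–419.2), Devonian (419.2–358.9), Carboniferous (358.9–298.9), Permian (298.9–251.902).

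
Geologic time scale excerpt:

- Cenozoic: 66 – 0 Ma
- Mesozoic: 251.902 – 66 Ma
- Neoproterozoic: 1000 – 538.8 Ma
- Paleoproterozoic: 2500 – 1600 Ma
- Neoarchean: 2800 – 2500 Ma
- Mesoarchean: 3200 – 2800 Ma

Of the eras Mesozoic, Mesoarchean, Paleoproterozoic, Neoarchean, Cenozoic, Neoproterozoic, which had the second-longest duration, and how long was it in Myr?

Start − end for each: Mesozoic 251.902 − 66 = 185.902; Mesoarchean 3200 − 2800 = 400; Paleoproterozoic 2500 − 1600 = 900; Neoarchean 2800 − 2500 = 300; Cenozoic 66 − 0 = 66; Neoproterozoic 1000 − 538.8 = 461.2.
Ranking these from longest: Paleoproterozoic > Neoproterozoic > Mesoarchean > Neoarchean > Mesozoic > Cenozoic.
Position 2 in that ranking is Neoproterozoic, which lasted 461.2 Myr.

Neoproterozoic, 461.2 million years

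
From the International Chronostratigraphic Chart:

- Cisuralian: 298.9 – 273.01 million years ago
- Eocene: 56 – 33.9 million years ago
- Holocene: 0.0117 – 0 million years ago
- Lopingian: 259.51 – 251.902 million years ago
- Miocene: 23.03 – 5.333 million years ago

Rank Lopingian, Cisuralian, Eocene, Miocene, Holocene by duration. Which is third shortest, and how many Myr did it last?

Durations: Lopingian 7.608; Cisuralian 25.89; Eocene 22.1; Miocene 17.697; Holocene 0.0117 Myr.
Sorted shortest-first: Holocene (0.0117), Lopingian (7.608), Miocene (17.697), Eocene (22.1), Cisuralian (25.89).
The third shortest is Miocene at 17.697 Myr.

Miocene, 17.697 million years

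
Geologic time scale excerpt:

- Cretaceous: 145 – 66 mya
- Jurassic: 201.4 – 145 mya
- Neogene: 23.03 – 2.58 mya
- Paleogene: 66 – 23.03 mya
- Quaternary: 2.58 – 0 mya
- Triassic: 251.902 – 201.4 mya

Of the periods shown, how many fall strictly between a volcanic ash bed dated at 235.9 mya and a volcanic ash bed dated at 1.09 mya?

4

The older date is 235.9 Ma and the younger is 1.09 Ma.
Periods with start < 235.9 and end > 1.09 Ma: Jurassic (201.4–145), Cretaceous (145–66), Paleogene (66–23.03), Neogene (23.03–2.58).
That is 4 complete periods.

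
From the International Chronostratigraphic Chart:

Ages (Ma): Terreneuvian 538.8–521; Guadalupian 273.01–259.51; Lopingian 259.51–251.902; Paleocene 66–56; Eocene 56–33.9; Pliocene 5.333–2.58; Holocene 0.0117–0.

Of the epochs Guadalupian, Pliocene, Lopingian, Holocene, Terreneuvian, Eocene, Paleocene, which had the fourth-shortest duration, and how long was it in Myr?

Start − end for each: Guadalupian 273.01 − 259.51 = 13.5; Pliocene 5.333 − 2.58 = 2.753; Lopingian 259.51 − 251.902 = 7.608; Holocene 0.0117 − 0 = 0.0117; Terreneuvian 538.8 − 521 = 17.8; Eocene 56 − 33.9 = 22.1; Paleocene 66 − 56 = 10.
Ranking these from shortest: Holocene < Pliocene < Lopingian < Paleocene < Guadalupian < Terreneuvian < Eocene.
Position 4 in that ranking is Paleocene, which lasted 10 Myr.

Paleocene, 10 million years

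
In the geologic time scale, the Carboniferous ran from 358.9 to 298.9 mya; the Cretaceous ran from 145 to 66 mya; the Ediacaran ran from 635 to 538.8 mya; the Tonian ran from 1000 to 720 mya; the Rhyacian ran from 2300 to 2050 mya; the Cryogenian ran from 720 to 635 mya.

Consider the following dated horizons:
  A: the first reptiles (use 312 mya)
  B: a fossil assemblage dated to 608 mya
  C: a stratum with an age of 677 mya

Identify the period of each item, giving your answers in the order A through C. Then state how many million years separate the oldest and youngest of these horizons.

A — Carboniferous; B — Ediacaran; C — Cryogenian; span 365 million years

Match each age against the start–end ranges in the excerpt: A = 312 Ma → Carboniferous (358.9–298.9); B = 608 Ma → Ediacaran (635–538.8); C = 677 Ma → Cryogenian (720–635).
The largest age is 677 Ma and the smallest is 312 Ma; their difference is 365 Myr.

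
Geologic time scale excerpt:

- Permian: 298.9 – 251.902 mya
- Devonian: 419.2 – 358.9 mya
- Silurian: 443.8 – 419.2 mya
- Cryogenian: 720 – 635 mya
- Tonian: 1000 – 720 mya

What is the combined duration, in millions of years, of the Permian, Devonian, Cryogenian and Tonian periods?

472.298 million years

Duration is start − end for each: (298.9 − 251.902) + (419.2 − 358.9) + (720 − 635) + (1000 − 720).
That is 46.998 + 60.3 + 85 + 280, which totals 472.298 million years.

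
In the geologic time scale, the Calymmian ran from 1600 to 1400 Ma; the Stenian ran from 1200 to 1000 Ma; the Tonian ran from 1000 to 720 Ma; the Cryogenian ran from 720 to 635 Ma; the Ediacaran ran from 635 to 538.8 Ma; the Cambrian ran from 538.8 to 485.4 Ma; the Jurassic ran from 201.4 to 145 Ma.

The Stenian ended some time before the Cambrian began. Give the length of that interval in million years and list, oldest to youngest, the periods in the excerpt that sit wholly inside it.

461.2 million years; Tonian, Cryogenian, Ediacaran

End of Stenian = 1000 Ma; start of Cambrian = 538.8 Ma.
Gap = 1000 − 538.8 = 461.2 Myr.
Periods wholly inside 1000–538.8 Ma: Tonian (1000–720), Cryogenian (720–635), Ediacaran (635–538.8).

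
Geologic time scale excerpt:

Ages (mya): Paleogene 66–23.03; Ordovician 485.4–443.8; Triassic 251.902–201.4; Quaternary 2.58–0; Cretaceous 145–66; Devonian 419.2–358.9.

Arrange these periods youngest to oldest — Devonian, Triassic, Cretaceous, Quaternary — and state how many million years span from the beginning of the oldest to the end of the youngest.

Quaternary, Cretaceous, Triassic, Devonian; total span 419.2 Myr

Start ages (Ma): Devonian 419.2, Triassic 251.902, Cretaceous 145, Quaternary 2.58.
Ordered youngest to oldest: Quaternary, Cretaceous, Triassic, Devonian.
Span = 419.2 − 0 = 419.2 Myr.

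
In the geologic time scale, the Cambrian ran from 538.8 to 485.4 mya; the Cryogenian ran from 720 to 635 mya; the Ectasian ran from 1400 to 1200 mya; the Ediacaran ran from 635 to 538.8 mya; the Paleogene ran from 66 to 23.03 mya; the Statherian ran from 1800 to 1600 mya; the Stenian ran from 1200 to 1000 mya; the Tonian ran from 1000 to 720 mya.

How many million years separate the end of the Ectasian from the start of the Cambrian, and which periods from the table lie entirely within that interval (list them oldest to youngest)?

The Ectasian closes at 1200 Ma and the Cambrian opens at 538.8 Ma, so the interval is 1200 − 538.8 = 661.2 Myr.
A period fits inside if it starts at or after 1200 Ma and ends at or before 538.8 Ma; oldest first that gives Stenian, Tonian, Cryogenian, Ediacaran.

661.2 million years; Stenian, Tonian, Cryogenian, Ediacaran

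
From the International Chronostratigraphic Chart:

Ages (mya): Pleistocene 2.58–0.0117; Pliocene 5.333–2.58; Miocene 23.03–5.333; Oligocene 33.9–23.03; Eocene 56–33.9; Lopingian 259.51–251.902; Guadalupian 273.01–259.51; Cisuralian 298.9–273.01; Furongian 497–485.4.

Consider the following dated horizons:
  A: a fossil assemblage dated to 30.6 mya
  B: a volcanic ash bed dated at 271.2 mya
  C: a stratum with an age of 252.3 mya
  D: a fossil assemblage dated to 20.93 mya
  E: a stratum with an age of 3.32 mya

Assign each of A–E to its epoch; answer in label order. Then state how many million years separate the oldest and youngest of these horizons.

A — Oligocene; B — Guadalupian; C — Lopingian; D — Miocene; E — Pliocene; span 267.88 million years

A: 30.6 Ma lies in 33.9–23.03 Ma, so Oligocene.
B: 271.2 Ma lies in 273.01–259.51 Ma, so Guadalupian.
C: 252.3 Ma lies in 259.51–251.902 Ma, so Lopingian.
D: 20.93 Ma lies in 23.03–5.333 Ma, so Miocene.
E: 3.32 Ma lies in 5.333–2.58 Ma, so Pliocene.
Oldest = 271.2 Ma, youngest = 3.32 Ma → span 267.88 Myr.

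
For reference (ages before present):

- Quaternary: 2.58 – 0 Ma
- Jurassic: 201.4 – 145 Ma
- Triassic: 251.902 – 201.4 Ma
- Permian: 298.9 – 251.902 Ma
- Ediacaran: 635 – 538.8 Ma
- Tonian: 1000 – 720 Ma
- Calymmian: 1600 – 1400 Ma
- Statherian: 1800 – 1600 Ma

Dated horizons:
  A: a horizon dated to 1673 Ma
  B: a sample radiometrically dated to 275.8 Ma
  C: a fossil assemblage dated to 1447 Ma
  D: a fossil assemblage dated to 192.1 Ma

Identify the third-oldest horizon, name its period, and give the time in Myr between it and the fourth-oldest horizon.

B, in the Permian; 83.7 million years to D

Larger Ma means older, so oldest first: A 1673 > C 1447 > B 275.8 > D 192.1.
Counting 3 along gives B (275.8 Ma); the excerpt puts that inside the Permian, 298.9–251.902 Ma.
Next in line is D (192.1 Ma), and 275.8 − 192.1 = 83.7 Myr.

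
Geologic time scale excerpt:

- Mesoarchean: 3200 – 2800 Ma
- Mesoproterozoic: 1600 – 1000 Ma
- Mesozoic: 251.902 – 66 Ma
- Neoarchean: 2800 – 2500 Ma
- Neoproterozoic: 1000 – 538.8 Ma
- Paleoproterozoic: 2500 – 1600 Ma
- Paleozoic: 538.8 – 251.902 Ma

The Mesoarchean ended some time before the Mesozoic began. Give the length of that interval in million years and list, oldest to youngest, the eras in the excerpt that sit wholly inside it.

The Mesoarchean closes at 2800 Ma and the Mesozoic opens at 251.902 Ma, so the interval is 2800 − 251.902 = 2548.098 Myr.
An era fits inside if it starts at or after 2800 Ma and ends at or before 251.902 Ma; oldest first that gives Neoarchean, Paleoproterozoic, Mesoproterozoic, Neoproterozoic, Paleozoic.

2548.098 million years; Neoarchean, Paleoproterozoic, Mesoproterozoic, Neoproterozoic, Paleozoic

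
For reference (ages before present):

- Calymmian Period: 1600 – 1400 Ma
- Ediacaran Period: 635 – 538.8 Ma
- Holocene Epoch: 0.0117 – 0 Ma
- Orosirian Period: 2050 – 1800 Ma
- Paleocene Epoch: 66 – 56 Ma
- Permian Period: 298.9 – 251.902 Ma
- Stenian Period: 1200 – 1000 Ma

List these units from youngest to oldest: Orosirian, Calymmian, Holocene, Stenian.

Read off each span (Ma): Orosirian 2050–1800; Calymmian 1600–1400; Holocene 0.0117–0; Stenian 1200–1000.
Larger Ma is older, so oldest→youngest is Orosirian, Calymmian, Stenian, Holocene; reverse it for youngest→oldest.

Holocene, Stenian, Calymmian, Orosirian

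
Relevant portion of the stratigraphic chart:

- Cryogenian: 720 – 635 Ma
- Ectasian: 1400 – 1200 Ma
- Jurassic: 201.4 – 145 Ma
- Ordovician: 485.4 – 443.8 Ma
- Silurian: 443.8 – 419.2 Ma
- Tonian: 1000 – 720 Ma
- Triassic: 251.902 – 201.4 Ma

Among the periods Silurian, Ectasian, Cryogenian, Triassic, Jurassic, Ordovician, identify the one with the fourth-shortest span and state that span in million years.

Durations: Silurian 24.6; Ectasian 200; Cryogenian 85; Triassic 50.502; Jurassic 56.4; Ordovician 41.6 Myr.
Sorted shortest-first: Silurian (24.6), Ordovician (41.6), Triassic (50.502), Jurassic (56.4), Cryogenian (85), Ectasian (200).
The fourth shortest is Jurassic at 56.4 Myr.

Jurassic, 56.4 million years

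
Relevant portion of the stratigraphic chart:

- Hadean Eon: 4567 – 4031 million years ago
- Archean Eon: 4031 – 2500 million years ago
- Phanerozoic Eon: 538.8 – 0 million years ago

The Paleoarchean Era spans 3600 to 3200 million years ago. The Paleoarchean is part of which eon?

The Paleoarchean (3600–3200 Ma) lies entirely within 4031–2500 Ma, the Archean Eon.

Archean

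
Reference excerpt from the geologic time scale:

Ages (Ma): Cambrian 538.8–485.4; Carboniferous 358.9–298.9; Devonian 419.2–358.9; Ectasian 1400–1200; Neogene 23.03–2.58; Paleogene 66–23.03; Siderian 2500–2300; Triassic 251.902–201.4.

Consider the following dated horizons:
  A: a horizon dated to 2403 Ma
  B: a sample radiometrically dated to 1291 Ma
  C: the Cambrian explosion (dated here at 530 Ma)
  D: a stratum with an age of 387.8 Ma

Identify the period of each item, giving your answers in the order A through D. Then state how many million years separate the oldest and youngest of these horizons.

A — Siderian; B — Ectasian; C — Cambrian; D — Devonian; span 2015.2 million years

Match each age against the start–end ranges in the excerpt: A = 2403 Ma → Siderian (2500–2300); B = 1291 Ma → Ectasian (1400–1200); C = 530 Ma → Cambrian (538.8–485.4); D = 387.8 Ma → Devonian (419.2–358.9).
The largest age is 2403 Ma and the smallest is 387.8 Ma; their difference is 2015.2 Myr.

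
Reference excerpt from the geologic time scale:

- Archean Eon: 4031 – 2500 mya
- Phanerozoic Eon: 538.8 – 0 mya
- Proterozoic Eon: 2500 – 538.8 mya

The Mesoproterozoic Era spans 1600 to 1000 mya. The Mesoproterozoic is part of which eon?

Proterozoic

The Mesoproterozoic (1600–1000 Ma) lies entirely within 2500–538.8 Ma, the Proterozoic Eon.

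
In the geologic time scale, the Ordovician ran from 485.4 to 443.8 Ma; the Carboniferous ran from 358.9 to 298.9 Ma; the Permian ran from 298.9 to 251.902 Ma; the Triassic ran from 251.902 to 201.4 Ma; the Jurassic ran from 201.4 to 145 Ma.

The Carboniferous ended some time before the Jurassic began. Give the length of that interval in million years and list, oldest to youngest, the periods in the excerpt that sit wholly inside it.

The Carboniferous closes at 298.9 Ma and the Jurassic opens at 201.4 Ma, so the interval is 298.9 − 201.4 = 97.5 Myr.
A period fits inside if it starts at or after 298.9 Ma and ends at or before 201.4 Ma; oldest first that gives Permian, Triassic.

97.5 million years; Permian, Triassic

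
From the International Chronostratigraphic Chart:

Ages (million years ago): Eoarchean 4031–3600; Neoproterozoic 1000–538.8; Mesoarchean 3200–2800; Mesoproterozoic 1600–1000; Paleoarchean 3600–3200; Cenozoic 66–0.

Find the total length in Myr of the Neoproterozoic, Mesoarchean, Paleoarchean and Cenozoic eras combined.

Each duration: Neoproterozoic = 461.2; Mesoarchean = 400; Paleoarchean = 400; Cenozoic = 66.
Sum: 461.2 + 400 + 400 + 66 = 1327.2 Myr.

1327.2 million years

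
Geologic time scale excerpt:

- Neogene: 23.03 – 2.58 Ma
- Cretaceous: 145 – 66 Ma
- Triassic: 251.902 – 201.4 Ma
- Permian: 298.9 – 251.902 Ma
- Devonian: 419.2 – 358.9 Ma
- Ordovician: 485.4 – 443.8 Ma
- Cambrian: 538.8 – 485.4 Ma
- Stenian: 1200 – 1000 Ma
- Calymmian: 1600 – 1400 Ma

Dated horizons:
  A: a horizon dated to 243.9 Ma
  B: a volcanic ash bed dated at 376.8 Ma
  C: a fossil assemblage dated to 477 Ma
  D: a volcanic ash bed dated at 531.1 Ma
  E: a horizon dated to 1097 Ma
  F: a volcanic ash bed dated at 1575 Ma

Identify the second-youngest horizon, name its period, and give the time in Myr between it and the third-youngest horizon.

Smaller Ma means younger, so youngest first: A 243.9 < B 376.8 < C 477 < D 531.1 < E 1097 < F 1575.
Counting 2 along gives B (376.8 Ma); the excerpt puts that inside the Devonian, 419.2–358.9 Ma.
Next in line is C (477 Ma), and 477 − 376.8 = 100.2 Myr.

B, in the Devonian; 100.2 million years to C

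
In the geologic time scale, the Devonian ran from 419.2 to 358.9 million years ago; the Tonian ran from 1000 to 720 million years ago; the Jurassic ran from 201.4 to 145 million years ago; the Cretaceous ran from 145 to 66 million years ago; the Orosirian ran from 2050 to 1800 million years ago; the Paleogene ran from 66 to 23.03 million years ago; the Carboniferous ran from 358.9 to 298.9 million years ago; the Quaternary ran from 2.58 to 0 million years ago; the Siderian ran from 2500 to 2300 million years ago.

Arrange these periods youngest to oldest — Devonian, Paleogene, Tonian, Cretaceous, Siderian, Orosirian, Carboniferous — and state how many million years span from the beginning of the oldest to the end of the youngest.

From the excerpt: Devonian 419.2–358.9; Paleogene 66–23.03; Tonian 1000–720; Cretaceous 145–66; Siderian 2500–2300; Orosirian 2050–1800; Carboniferous 358.9–298.9 (Ma).
Larger Ma is earlier, so the oldest is Siderian and the youngest is Paleogene; youngest to oldest: Paleogene, Cretaceous, Carboniferous, Devonian, Tonian, Orosirian, Siderian.
Oldest start 2500 minus youngest end 23.03 gives 2476.97 Myr overall.

Paleogene, Cretaceous, Carboniferous, Devonian, Tonian, Orosirian, Siderian; total span 2476.97 Myr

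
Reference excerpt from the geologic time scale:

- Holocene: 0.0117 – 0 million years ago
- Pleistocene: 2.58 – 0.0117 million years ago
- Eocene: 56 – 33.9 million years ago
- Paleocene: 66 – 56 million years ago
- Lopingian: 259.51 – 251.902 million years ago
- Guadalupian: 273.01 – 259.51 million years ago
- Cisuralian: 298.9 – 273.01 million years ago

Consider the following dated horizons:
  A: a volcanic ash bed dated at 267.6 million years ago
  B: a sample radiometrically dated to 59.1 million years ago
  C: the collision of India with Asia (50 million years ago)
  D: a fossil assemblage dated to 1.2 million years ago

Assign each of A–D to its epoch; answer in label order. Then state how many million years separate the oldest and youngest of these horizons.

A — Guadalupian; B — Paleocene; C — Eocene; D — Pleistocene; span 266.4 million years

Match each age against the start–end ranges in the excerpt: A = 267.6 Ma → Guadalupian (273.01–259.51); B = 59.1 Ma → Paleocene (66–56); C = 50 Ma → Eocene (56–33.9); D = 1.2 Ma → Pleistocene (2.58–0.0117).
The largest age is 267.6 Ma and the smallest is 1.2 Ma; their difference is 266.4 Myr.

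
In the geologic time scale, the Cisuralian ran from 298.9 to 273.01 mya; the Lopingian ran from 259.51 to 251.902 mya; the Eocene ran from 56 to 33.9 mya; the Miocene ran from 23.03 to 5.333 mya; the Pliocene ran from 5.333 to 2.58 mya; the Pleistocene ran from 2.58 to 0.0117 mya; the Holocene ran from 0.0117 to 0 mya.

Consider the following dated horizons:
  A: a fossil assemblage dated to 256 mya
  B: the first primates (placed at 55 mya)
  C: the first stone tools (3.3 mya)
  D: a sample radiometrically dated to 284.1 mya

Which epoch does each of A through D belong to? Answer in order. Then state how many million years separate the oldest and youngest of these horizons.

Match each age against the start–end ranges in the excerpt: A = 256 Ma → Lopingian (259.51–251.902); B = 55 Ma → Eocene (56–33.9); C = 3.3 Ma → Pliocene (5.333–2.58); D = 284.1 Ma → Cisuralian (298.9–273.01).
The largest age is 284.1 Ma and the smallest is 3.3 Ma; their difference is 280.8 Myr.

A — Lopingian; B — Eocene; C — Pliocene; D — Cisuralian; span 280.8 million years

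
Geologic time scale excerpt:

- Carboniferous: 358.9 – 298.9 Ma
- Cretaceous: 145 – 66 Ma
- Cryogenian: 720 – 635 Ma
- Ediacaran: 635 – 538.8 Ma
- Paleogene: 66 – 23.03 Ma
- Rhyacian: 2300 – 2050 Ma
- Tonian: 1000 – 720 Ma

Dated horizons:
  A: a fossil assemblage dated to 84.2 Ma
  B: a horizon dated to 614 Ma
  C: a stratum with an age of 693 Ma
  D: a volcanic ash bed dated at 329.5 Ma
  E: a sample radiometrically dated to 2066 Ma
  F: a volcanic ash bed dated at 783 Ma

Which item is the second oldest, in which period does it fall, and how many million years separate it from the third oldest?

Larger Ma means older, so oldest first: E 2066 > F 783 > C 693 > B 614 > D 329.5 > A 84.2.
Counting 2 along gives F (783 Ma); the excerpt puts that inside the Tonian, 1000–720 Ma.
Next in line is C (693 Ma), and 783 − 693 = 90 Myr.

F, in the Tonian; 90 million years to C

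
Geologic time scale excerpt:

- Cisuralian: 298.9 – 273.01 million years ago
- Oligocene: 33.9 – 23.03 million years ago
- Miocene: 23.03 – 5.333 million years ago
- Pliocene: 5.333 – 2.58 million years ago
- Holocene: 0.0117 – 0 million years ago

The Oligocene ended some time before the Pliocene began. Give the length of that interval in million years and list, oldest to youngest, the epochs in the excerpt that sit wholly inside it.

The Oligocene closes at 23.03 Ma and the Pliocene opens at 5.333 Ma, so the interval is 23.03 − 5.333 = 17.697 Myr.
An epoch fits inside if it starts at or after 23.03 Ma and ends at or before 5.333 Ma; oldest first that gives Miocene.

17.697 million years; Miocene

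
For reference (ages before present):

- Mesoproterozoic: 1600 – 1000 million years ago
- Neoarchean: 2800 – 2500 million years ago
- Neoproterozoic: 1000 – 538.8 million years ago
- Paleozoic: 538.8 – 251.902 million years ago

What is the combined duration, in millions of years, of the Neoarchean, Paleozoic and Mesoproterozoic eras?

Duration is start − end for each: (2800 − 2500) + (538.8 − 251.902) + (1600 − 1000).
That is 300 + 286.898 + 600, which totals 1186.898 million years.

1186.898 million years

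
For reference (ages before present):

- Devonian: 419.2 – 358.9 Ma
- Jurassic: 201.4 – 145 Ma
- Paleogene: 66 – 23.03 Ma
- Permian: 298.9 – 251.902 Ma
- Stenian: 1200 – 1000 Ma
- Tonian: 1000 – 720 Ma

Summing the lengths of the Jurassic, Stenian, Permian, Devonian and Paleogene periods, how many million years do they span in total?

406.668 million years

Each duration: Jurassic = 56.4; Stenian = 200; Permian = 46.998; Devonian = 60.3; Paleogene = 42.97.
Sum: 56.4 + 200 + 46.998 + 60.3 + 42.97 = 406.668 Myr.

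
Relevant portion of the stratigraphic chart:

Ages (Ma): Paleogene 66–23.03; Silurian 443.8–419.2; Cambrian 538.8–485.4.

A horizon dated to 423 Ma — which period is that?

423 Ma lies between 443.8 and 419.2 Ma, so it falls in the Silurian.

Silurian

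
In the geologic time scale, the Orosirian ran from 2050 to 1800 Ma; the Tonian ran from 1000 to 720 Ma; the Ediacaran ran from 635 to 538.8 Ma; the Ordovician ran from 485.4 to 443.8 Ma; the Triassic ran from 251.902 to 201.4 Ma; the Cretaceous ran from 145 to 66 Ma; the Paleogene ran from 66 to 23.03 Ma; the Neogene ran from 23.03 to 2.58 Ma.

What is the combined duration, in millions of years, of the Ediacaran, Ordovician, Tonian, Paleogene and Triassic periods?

511.272 million years

Duration is start − end for each: (635 − 538.8) + (485.4 − 443.8) + (1000 − 720) + (66 − 23.03) + (251.902 − 201.4).
That is 96.2 + 41.6 + 280 + 42.97 + 50.502, which totals 511.272 million years.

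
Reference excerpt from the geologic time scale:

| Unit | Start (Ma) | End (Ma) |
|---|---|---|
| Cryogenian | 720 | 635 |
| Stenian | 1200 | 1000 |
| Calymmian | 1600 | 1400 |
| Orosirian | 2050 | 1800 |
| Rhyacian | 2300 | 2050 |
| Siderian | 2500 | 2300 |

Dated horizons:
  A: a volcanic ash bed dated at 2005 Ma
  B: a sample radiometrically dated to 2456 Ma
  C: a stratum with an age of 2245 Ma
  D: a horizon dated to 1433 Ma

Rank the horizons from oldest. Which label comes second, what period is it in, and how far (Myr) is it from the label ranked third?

Sorted oldest-first by Ma: B (2456), C (2245), A (2005), D (1433).
The second oldest is C at 2245 Ma, which lies in 2300–2050 Ma: the Rhyacian.
The third oldest is A at 2005 Ma; separation = |2245 − 2005| = 240 Myr.

C, in the Rhyacian; 240 million years to A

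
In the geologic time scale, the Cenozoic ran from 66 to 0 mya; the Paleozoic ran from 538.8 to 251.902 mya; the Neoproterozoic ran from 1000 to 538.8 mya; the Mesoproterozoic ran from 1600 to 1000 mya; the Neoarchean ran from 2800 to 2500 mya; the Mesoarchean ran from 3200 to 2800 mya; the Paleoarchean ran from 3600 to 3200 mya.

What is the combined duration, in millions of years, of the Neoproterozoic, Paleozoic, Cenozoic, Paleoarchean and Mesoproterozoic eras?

Each duration: Neoproterozoic = 461.2; Paleozoic = 286.898; Cenozoic = 66; Paleoarchean = 400; Mesoproterozoic = 600.
Sum: 461.2 + 286.898 + 66 + 400 + 600 = 1814.098 Myr.

1814.098 million years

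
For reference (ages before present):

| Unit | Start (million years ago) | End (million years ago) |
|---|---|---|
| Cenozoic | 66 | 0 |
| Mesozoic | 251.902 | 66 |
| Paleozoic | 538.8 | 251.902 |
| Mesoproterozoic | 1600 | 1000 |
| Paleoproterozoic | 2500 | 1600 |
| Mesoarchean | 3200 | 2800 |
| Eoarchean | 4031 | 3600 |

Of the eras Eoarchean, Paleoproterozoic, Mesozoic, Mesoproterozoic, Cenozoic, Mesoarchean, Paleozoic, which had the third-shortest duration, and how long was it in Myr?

Paleozoic, 286.898 million years

Durations: Eoarchean 431; Paleoproterozoic 900; Mesozoic 185.902; Mesoproterozoic 600; Cenozoic 66; Mesoarchean 400; Paleozoic 286.898 Myr.
Sorted shortest-first: Cenozoic (66), Mesozoic (185.902), Paleozoic (286.898), Mesoarchean (400), Eoarchean (431), Mesoproterozoic (600), Paleoproterozoic (900).
The third shortest is Paleozoic at 286.898 Myr.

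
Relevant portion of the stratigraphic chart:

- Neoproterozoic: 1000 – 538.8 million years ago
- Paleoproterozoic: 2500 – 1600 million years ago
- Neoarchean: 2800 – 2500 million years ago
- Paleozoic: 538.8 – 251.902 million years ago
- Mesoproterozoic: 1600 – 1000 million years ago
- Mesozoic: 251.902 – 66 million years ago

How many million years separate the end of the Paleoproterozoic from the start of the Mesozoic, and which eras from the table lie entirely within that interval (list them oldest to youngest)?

1348.098 million years; Mesoproterozoic, Neoproterozoic, Paleozoic

End of Paleoproterozoic = 1600 Ma; start of Mesozoic = 251.902 Ma.
Gap = 1600 − 251.902 = 1348.098 Myr.
Eras wholly inside 1600–251.902 Ma: Mesoproterozoic (1600–1000), Neoproterozoic (1000–538.8), Paleozoic (538.8–251.902).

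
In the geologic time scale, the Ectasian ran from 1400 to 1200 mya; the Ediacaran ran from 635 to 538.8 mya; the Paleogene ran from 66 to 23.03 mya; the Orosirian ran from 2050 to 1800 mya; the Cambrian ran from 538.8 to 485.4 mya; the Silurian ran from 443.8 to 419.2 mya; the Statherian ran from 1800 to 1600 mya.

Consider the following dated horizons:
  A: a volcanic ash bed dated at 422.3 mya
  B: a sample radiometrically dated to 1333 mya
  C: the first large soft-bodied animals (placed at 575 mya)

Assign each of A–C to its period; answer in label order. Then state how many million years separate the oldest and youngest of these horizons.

Match each age against the start–end ranges in the excerpt: A = 422.3 Ma → Silurian (443.8–419.2); B = 1333 Ma → Ectasian (1400–1200); C = 575 Ma → Ediacaran (635–538.8).
The largest age is 1333 Ma and the smallest is 422.3 Ma; their difference is 910.7 Myr.

A — Silurian; B — Ectasian; C — Ediacaran; span 910.7 million years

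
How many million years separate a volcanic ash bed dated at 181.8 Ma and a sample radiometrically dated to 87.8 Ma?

94 million years

181.8 − 87.8 = 94 million years.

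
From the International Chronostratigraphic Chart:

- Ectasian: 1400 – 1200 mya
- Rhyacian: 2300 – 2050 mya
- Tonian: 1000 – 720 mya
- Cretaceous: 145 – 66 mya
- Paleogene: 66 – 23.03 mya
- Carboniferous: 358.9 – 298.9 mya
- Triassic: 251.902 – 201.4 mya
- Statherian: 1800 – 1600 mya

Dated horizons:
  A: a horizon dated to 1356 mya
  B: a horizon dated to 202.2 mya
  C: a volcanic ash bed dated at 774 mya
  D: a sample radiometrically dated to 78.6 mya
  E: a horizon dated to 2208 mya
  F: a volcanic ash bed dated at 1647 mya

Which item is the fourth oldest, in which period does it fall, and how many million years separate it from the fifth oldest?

Sorted oldest-first by Ma: E (2208), F (1647), A (1356), C (774), B (202.2), D (78.6).
The fourth oldest is C at 774 Ma, which lies in 1000–720 Ma: the Tonian.
The fifth oldest is B at 202.2 Ma; separation = |774 − 202.2| = 571.8 Myr.

C, in the Tonian; 571.8 million years to B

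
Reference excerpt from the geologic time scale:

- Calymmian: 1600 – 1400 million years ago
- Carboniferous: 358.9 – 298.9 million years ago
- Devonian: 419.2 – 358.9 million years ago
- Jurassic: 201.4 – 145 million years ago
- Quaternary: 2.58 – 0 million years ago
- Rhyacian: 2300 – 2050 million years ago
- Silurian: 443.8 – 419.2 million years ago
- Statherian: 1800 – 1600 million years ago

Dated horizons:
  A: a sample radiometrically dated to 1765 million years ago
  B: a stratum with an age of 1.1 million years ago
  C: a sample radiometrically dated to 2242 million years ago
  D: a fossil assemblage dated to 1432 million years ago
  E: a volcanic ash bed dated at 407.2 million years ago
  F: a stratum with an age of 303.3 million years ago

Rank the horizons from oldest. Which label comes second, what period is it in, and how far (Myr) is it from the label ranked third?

A, in the Statherian; 333 million years to D

Larger Ma means older, so oldest first: C 2242 > A 1765 > D 1432 > E 407.2 > F 303.3 > B 1.1.
Counting 2 along gives A (1765 Ma); the excerpt puts that inside the Statherian, 1800–1600 Ma.
Next in line is D (1432 Ma), and 1765 − 1432 = 333 Myr.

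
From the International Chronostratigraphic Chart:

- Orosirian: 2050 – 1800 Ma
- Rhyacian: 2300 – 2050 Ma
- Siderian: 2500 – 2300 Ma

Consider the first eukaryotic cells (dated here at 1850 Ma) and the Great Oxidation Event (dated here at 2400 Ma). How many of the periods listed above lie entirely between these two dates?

1

2400 Ma sits inside the Siderian (2500–2300) and 1850 Ma inside the Orosirian (2050–1800); neither of those is wholly between the two dates.
The listed periods lying completely between them are Rhyacian — 1 in all.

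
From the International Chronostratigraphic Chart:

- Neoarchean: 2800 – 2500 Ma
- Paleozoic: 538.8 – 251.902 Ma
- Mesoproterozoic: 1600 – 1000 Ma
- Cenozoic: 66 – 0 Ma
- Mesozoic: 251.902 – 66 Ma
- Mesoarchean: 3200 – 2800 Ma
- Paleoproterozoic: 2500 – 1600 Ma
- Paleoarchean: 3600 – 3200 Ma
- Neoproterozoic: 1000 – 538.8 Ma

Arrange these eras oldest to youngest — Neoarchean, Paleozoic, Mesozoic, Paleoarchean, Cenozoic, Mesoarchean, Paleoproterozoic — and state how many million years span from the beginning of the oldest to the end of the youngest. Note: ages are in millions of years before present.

Start ages (Ma): Paleoarchean 3600, Mesoarchean 3200, Neoarchean 2800, Paleoproterozoic 2500, Paleozoic 538.8, Mesozoic 251.902, Cenozoic 66.
Ordered oldest to youngest: Paleoarchean, Mesoarchean, Neoarchean, Paleoproterozoic, Paleozoic, Mesozoic, Cenozoic.
Span = 3600 − 0 = 3600 Myr.

Paleoarchean, Mesoarchean, Neoarchean, Paleoproterozoic, Paleozoic, Mesozoic, Cenozoic; total span 3600 Myr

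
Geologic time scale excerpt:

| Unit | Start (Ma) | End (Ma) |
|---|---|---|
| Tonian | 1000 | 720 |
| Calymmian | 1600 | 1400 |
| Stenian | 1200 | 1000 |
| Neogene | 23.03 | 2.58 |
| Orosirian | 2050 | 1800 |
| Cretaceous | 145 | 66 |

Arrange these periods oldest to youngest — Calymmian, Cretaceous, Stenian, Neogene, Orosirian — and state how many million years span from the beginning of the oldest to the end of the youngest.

Orosirian → Calymmian → Stenian → Cretaceous → Neogene; total span 2047.42 Myr

From the excerpt: Calymmian 1600–1400; Cretaceous 145–66; Stenian 1200–1000; Neogene 23.03–2.58; Orosirian 2050–1800 (Ma).
Larger Ma is earlier, so the oldest is Orosirian and the youngest is Neogene; oldest to youngest: Orosirian, Calymmian, Stenian, Cretaceous, Neogene.
Oldest start 2050 minus youngest end 2.58 gives 2047.42 Myr overall.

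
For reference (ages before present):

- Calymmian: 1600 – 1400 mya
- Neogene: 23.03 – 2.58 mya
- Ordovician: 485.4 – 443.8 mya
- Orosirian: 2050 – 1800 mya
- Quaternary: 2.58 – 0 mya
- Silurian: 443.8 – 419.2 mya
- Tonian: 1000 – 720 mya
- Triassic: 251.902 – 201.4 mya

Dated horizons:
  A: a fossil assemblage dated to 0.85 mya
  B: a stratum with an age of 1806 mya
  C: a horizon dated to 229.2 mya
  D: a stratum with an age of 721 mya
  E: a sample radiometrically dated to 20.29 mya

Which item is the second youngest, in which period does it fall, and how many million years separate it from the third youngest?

E, in the Neogene; 208.91 million years to C

Sorted youngest-first by Ma: A (0.85), E (20.29), C (229.2), D (721), B (1806).
The second youngest is E at 20.29 Ma, which lies in 23.03–2.58 Ma: the Neogene.
The third youngest is C at 229.2 Ma; separation = |20.29 − 229.2| = 208.91 Myr.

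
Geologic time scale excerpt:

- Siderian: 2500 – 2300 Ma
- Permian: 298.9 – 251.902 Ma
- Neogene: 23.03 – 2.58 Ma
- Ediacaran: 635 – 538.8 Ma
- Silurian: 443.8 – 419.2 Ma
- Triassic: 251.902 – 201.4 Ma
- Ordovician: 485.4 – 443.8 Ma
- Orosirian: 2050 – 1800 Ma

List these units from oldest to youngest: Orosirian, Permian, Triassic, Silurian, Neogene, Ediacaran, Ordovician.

Orosirian, then Ediacaran, then Ordovician, then Silurian, then Permian, then Triassic, then Neogene

Read off each span (Ma): Orosirian 2050–1800; Permian 298.9–251.902; Triassic 251.902–201.4; Silurian 443.8–419.2; Neogene 23.03–2.58; Ediacaran 635–538.8; Ordovician 485.4–443.8.
Larger Ma is older, so oldest→youngest is Orosirian, Ediacaran, Ordovician, Silurian, Permian, Triassic, Neogene.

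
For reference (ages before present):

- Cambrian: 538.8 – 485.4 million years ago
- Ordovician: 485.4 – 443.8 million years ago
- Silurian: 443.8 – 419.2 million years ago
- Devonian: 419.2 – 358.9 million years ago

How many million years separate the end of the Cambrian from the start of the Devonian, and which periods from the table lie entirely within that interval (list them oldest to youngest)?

The Cambrian closes at 485.4 Ma and the Devonian opens at 419.2 Ma, so the interval is 485.4 − 419.2 = 66.2 Myr.
A period fits inside if it starts at or after 485.4 Ma and ends at or before 419.2 Ma; oldest first that gives Ordovician, Silurian.

66.2 million years; Ordovician, Silurian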